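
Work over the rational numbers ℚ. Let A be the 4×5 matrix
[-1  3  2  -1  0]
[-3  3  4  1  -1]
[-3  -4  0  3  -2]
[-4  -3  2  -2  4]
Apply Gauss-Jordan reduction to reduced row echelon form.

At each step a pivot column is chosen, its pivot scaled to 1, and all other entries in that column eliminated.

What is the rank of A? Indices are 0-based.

rank = 4

step 1: normalize row 0 (÷-1) = (1, -3, -2, 1, 0)
  row 1: subtract -3×row0 = (0, -6, -2, 4, -1)
  row 2: subtract -3×row0 = (0, -13, -6, 6, -2)
  row 3: subtract -4×row0 = (0, -15, -6, 2, 4)
step 2: normalize row 1 (÷-6) = (0, 1, 1/3, -2/3, 1/6)
  row 0: subtract -3×row1 = (1, 0, -1, -1, 1/2)
  row 2: subtract -13×row1 = (0, 0, -5/3, -8/3, 1/6)
  row 3: subtract -15×row1 = (0, 0, -1, -8, 13/2)
step 3: normalize row 2 (÷-5/3) = (0, 0, 1, 8/5, -1/10)
  row 0: subtract -1×row2 = (1, 0, 0, 3/5, 2/5)
  row 1: subtract 1/3×row2 = (0, 1, 0, -6/5, 1/5)
  row 3: subtract -1×row2 = (0, 0, 0, -32/5, 32/5)
step 4: normalize row 3 (÷-32/5) = (0, 0, 0, 1, -1)
  row 0: subtract 3/5×row3 = (1, 0, 0, 0, 1)
  row 1: subtract -6/5×row3 = (0, 1, 0, 0, -1)
  row 2: subtract 8/5×row3 = (0, 0, 1, 0, 3/2)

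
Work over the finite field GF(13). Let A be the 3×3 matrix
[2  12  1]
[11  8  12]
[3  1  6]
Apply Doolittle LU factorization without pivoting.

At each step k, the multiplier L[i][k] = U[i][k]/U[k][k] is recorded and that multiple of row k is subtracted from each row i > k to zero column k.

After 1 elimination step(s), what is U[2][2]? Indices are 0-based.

U[2][2] = 11

[col 0] pivot 2
  R1 -= 12*R0 → (0, 7, 0)  (L[1][0] := 12)
  R2 -= 8*R0 → (0, 9, 11)  (L[2][0] := 8)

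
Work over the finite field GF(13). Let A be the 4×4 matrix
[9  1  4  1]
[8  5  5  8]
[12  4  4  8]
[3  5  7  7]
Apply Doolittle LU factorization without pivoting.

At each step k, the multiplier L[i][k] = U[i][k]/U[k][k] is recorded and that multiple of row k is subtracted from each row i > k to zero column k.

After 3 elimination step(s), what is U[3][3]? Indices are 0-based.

U[3][3] = 1

[col 0] pivot 9
  R1 -= 11*R0 → (0, 7, 0, 10)  (L[1][0] := 11)
  R2 -= 10*R0 → (0, 7, 3, 11)  (L[2][0] := 10)
  R3 -= 9*R0 → (0, 9, 10, 11)  (L[3][0] := 9)
[col 1] pivot 7
  R2 -= 1*R1 → (0, 0, 3, 1)  (L[2][1] := 1)
  R3 -= 5*R1 → (0, 0, 10, 0)  (L[3][1] := 5)
[col 2] pivot 3
  R3 -= 12*R2 → (0, 0, 0, 1)  (L[3][2] := 12)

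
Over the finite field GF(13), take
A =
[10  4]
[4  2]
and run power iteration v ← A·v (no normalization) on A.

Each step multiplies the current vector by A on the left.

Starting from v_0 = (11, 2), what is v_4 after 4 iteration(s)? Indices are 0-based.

v_4 = (9, 9)

v_0 = (11, 2).
v_1 = A·v_0 = (1, 9).
v_2 = A·v_1 = (7, 9).
v_3 = A·v_2 = (2, 7).
v_4 = A·v_3 = (9, 9).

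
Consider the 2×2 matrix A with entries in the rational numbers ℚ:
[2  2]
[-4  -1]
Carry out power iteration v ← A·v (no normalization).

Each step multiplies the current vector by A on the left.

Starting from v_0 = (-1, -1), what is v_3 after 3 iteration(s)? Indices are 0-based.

v_3 = (26, -19)

v_0 = (-1, -1).
v_1 = A·v_0 = (-4, 5).
v_2 = A·v_1 = (2, 11).
v_3 = A·v_2 = (26, -19).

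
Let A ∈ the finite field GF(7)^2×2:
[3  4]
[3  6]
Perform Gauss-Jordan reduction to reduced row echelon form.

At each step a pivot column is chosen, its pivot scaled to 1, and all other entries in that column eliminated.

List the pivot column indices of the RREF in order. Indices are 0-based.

pivot(0,0)=3: scale R0 → (1, 6)
  clear (1,0): R1 −= (3)R0 → (0, 2)
pivot(1,1)=2: scale R1 → (0, 1)
  clear (0,1): R0 −= (6)R1 → (1, 0)

pivot columns: 0, 1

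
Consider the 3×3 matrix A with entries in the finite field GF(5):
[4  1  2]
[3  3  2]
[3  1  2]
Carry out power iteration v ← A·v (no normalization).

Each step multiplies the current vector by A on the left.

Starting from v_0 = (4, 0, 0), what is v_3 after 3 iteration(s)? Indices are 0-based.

v_3 = (1, 2, 1)

v_0 = (4, 0, 0).
v_1 = A·v_0 = (1, 2, 2).
v_2 = A·v_1 = (0, 3, 4).
v_3 = A·v_2 = (1, 2, 1).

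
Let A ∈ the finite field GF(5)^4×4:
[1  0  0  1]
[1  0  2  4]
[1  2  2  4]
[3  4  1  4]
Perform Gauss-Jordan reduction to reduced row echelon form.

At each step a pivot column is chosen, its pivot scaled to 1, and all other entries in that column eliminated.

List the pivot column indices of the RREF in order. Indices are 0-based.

pivot(0,0)=1: scale R0 → (1, 0, 0, 1)
  clear (1,0): R1 −= (1)R0 → (0, 0, 2, 3)
  clear (2,0): R2 −= (1)R0 → (0, 2, 2, 3)
  clear (3,0): R3 −= (3)R0 → (0, 4, 1, 1)
pivot(1,1): swap R1↔R2
pivot(1,1)=2: scale R1 → (0, 1, 1, 4)
  clear (3,1): R3 −= (4)R1 → (0, 0, 2, 0)
pivot(2,2)=2: scale R2 → (0, 0, 1, 4)
  clear (1,2): R1 −= (1)R2 → (0, 1, 0, 0)
  clear (3,2): R3 −= (2)R2 → (0, 0, 0, 2)
pivot(3,3)=2: scale R3 → (0, 0, 0, 1)
  clear (0,3): R0 −= (1)R3 → (1, 0, 0, 0)
  clear (2,3): R2 −= (4)R3 → (0, 0, 1, 0)

pivot columns: 0, 1, 2, 3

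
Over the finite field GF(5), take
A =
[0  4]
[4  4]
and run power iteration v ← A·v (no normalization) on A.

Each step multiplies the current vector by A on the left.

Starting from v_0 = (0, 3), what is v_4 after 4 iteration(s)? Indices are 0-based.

v_4 = (4, 0)

v_0 = (0, 3).
v_1 = A·v_0 = (2, 2).
v_2 = A·v_1 = (3, 1).
v_3 = A·v_2 = (4, 1).
v_4 = A·v_3 = (4, 0).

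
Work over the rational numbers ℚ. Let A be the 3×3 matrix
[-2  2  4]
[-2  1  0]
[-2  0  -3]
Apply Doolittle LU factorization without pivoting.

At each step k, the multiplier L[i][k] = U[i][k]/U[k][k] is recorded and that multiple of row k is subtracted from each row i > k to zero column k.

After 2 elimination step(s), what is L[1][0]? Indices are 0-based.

Step 1: pivot at (0,0) is -2.
  row1 ← row1 − (1)·row0  ⇒  L[1][0]=1, U row1=(0, -1, -4)
  row2 ← row2 − (1)·row0  ⇒  L[2][0]=1, U row2=(0, -2, -7)
Step 2: pivot at (1,1) is -1.
  row2 ← row2 − (2)·row1  ⇒  L[2][1]=2, U row2=(0, 0, 1)

L[1][0] = 1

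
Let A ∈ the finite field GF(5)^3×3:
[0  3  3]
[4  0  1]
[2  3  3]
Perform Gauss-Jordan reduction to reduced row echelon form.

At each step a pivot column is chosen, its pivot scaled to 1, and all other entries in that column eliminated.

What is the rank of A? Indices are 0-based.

rank = 3

step 1: exchange rows 0,1
step 1: normalize row 0 (÷4) = (1, 0, 4)
  row 2: subtract 2×row0 = (0, 3, 0)
step 2: normalize row 1 (÷3) = (0, 1, 1)
  row 2: subtract 3×row1 = (0, 0, 2)
step 3: normalize row 2 (÷2) = (0, 0, 1)
  row 0: subtract 4×row2 = (1, 0, 0)
  row 1: subtract 1×row2 = (0, 1, 0)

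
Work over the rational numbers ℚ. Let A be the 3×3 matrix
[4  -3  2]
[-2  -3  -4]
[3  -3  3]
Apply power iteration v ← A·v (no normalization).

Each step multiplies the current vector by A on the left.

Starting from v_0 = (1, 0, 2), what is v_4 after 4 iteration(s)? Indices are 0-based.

v_4 = (4544, -2038, 4545)

v_0 = (1, 0, 2).
v_1 = A·v_0 = (8, -10, 9).
v_2 = A·v_1 = (80, -22, 81).
v_3 = A·v_2 = (548, -418, 549).
v_4 = A·v_3 = (4544, -2038, 4545).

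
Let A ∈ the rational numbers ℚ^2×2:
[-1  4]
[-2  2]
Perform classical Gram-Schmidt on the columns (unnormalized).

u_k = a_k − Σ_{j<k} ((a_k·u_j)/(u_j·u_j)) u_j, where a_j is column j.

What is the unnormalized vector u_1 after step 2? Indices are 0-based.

u_1 = (12/5, -6/5)

Step 1: u_0 = a_0 = (-1, -2).
Step 2: u_1 = a_1 − (-8/5)·u_0 = (12/5, -6/5).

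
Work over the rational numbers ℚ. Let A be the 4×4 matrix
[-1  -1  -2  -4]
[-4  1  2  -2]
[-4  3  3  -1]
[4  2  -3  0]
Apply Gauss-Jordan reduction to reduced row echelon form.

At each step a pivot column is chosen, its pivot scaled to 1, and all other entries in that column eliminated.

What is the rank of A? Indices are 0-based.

step 1: normalize row 0 (÷-1) = (1, 1, 2, 4)
  row 1: subtract -4×row0 = (0, 5, 10, 14)
  row 2: subtract -4×row0 = (0, 7, 11, 15)
  row 3: subtract 4×row0 = (0, -2, -11, -16)
step 2: normalize row 1 (÷5) = (0, 1, 2, 14/5)
  row 0: subtract 1×row1 = (1, 0, 0, 6/5)
  row 2: subtract 7×row1 = (0, 0, -3, -23/5)
  row 3: subtract -2×row1 = (0, 0, -7, -52/5)
step 3: normalize row 2 (÷-3) = (0, 0, 1, 23/15)
  row 1: subtract 2×row2 = (0, 1, 0, -4/15)
  row 3: subtract -7×row2 = (0, 0, 0, 1/3)
step 4: normalize row 3 (÷1/3) = (0, 0, 0, 1)
  row 0: subtract 6/5×row3 = (1, 0, 0, 0)
  row 1: subtract -4/15×row3 = (0, 1, 0, 0)
  row 2: subtract 23/15×row3 = (0, 0, 1, 0)

rank = 4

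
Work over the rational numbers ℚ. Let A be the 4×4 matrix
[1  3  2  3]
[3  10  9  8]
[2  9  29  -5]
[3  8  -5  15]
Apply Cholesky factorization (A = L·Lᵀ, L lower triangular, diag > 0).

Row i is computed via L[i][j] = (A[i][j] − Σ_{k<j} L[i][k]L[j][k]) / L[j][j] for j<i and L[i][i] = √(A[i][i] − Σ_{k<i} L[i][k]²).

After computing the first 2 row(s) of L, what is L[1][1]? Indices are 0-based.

L[1][1] = 1

Step 1: L[0][0] = √(1) = 1.
  L[1][0] = (3) / L[0][0] = 3.
Step 2: L[1][1] = √(1) = 1.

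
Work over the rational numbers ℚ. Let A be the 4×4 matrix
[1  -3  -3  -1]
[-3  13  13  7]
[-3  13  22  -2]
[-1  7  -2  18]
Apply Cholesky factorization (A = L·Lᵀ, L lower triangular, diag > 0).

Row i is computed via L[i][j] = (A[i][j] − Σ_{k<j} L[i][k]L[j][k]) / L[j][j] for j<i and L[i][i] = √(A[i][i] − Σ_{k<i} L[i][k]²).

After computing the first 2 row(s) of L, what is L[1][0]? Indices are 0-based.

L[1][0] = -3

Step 1: L[0][0] = √(1) = 1.
  L[1][0] = (-3) / L[0][0] = -3.
Step 2: L[1][1] = √(4) = 2.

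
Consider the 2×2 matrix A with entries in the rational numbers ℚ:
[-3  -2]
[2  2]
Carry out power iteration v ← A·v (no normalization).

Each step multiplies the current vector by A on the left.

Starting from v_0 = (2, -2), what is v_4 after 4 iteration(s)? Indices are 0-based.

v_4 = (22, -12)

v_0 = (2, -2).
v_1 = A·v_0 = (-2, 0).
v_2 = A·v_1 = (6, -4).
v_3 = A·v_2 = (-10, 4).
v_4 = A·v_3 = (22, -12).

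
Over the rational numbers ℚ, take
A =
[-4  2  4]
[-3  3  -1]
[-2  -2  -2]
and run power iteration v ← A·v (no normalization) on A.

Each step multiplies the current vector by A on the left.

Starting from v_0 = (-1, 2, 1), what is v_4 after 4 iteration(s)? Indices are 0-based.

v_0 = (-1, 2, 1).
v_1 = A·v_0 = (12, 8, -4).
v_2 = A·v_1 = (-48, -8, -32).
v_3 = A·v_2 = (48, 152, 176).
v_4 = A·v_3 = (816, 136, -752).

v_4 = (816, 136, -752)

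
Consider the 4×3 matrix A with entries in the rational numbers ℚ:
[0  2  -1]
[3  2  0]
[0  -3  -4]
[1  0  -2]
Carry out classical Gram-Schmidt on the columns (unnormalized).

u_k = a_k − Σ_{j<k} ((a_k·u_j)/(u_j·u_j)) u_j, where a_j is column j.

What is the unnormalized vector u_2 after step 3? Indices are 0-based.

u_2 = (-179/67, 29/67, -100/67, -87/67)

Step 1: u_0 = a_0 = (0, 3, 0, 1).
Step 2: u_1 = a_1 − (3/5)·u_0 = (2, 1/5, -3, -3/5).
Step 3: u_2 = a_2 − (-1/5)·u_0 − (56/67)·u_1 = (-179/67, 29/67, -100/67, -87/67).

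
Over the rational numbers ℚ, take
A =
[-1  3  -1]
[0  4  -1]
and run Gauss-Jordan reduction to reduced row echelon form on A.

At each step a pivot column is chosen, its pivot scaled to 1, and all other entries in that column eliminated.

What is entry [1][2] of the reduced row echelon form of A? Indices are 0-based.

step 1: normalize row 0 (÷-1) = (1, -3, 1)
step 2: normalize row 1 (÷4) = (0, 1, -1/4)
  row 0: subtract -3×row1 = (1, 0, 1/4)

M[1][2] = -1/4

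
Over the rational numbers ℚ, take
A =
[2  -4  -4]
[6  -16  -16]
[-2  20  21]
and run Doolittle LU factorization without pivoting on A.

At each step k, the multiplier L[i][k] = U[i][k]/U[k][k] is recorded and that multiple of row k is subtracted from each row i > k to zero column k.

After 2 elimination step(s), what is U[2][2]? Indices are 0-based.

Step 1: pivot at (0,0) is 2.
  row1 ← row1 − (3)·row0  ⇒  L[1][0]=3, U row1=(0, -4, -4)
  row2 ← row2 − (-1)·row0  ⇒  L[2][0]=-1, U row2=(0, 16, 17)
Step 2: pivot at (1,1) is -4.
  row2 ← row2 − (-4)·row1  ⇒  L[2][1]=-4, U row2=(0, 0, 1)

U[2][2] = 1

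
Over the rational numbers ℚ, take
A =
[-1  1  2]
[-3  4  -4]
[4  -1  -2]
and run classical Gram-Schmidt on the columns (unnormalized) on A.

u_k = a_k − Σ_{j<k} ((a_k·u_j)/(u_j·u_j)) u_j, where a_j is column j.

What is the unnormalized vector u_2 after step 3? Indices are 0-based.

Step 1: u_0 = a_0 = (-1, -3, 4).
Step 2: u_1 = a_1 − (-17/26)·u_0 = (9/26, 53/26, 21/13).
Step 3: u_2 = a_2 − (1/13)·u_0 − (-278/179)·u_1 = (468/179, -108/179, 36/179).

u_2 = (468/179, -108/179, 36/179)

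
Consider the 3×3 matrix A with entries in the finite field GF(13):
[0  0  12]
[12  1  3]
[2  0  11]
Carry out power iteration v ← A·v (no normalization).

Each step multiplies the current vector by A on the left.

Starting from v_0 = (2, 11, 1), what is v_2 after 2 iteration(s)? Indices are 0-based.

v_0 = (2, 11, 1).
v_1 = A·v_0 = (12, 12, 2).
v_2 = A·v_1 = (11, 6, 7).

v_2 = (11, 6, 7)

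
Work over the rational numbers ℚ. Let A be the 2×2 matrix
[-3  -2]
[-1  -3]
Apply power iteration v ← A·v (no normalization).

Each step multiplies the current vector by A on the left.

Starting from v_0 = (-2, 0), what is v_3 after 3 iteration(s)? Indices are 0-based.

v_3 = (90, 58)

v_0 = (-2, 0).
v_1 = A·v_0 = (6, 2).
v_2 = A·v_1 = (-22, -12).
v_3 = A·v_2 = (90, 58).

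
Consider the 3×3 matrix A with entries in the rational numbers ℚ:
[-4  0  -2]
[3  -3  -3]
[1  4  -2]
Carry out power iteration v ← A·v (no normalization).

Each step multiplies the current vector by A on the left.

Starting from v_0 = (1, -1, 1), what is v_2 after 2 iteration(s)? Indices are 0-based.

v_0 = (1, -1, 1).
v_1 = A·v_0 = (-6, 3, -5).
v_2 = A·v_1 = (34, -12, 16).

v_2 = (34, -12, 16)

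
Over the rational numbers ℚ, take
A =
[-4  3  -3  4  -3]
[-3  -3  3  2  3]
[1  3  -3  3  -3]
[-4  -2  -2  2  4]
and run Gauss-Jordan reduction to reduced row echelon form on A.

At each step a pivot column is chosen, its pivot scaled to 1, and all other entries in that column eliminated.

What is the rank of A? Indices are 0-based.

rank = 4

pivot(0,0)=-4: scale R0 → (1, -3/4, 3/4, -1, 3/4)
  clear (1,0): R1 −= (-3)R0 → (0, -21/4, 21/4, -1, 21/4)
  clear (2,0): R2 −= (1)R0 → (0, 15/4, -15/4, 4, -15/4)
  clear (3,0): R3 −= (-4)R0 → (0, -5, 1, -2, 7)
pivot(1,1)=-21/4: scale R1 → (0, 1, -1, 4/21, -1)
  clear (0,1): R0 −= (-3/4)R1 → (1, 0, 0, -6/7, 0)
  clear (2,1): R2 −= (15/4)R1 → (0, 0, 0, 23/7, 0)
  clear (3,1): R3 −= (-5)R1 → (0, 0, -4, -22/21, 2)
pivot(2,2): swap R2↔R3
pivot(2,2)=-4: scale R2 → (0, 0, 1, 11/42, -1/2)
  clear (1,2): R1 −= (-1)R2 → (0, 1, 0, 19/42, -3/2)
pivot(3,3)=23/7: scale R3 → (0, 0, 0, 1, 0)
  clear (0,3): R0 −= (-6/7)R3 → (1, 0, 0, 0, 0)
  clear (1,3): R1 −= (19/42)R3 → (0, 1, 0, 0, -3/2)
  clear (2,3): R2 −= (11/42)R3 → (0, 0, 1, 0, -1/2)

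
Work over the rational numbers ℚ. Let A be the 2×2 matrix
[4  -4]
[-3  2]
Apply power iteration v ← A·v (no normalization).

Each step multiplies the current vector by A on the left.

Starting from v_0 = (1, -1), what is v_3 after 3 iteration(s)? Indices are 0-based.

v_3 = (344, -224)

v_0 = (1, -1).
v_1 = A·v_0 = (8, -5).
v_2 = A·v_1 = (52, -34).
v_3 = A·v_2 = (344, -224).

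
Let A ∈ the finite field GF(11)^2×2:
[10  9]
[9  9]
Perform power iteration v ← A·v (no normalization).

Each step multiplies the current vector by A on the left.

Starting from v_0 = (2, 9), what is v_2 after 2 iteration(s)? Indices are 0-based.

v_0 = (2, 9).
v_1 = A·v_0 = (2, 0).
v_2 = A·v_1 = (9, 7).

v_2 = (9, 7)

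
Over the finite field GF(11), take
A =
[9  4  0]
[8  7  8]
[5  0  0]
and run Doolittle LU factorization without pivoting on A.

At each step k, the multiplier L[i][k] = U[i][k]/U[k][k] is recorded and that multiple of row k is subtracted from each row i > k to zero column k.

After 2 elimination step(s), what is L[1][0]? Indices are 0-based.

Step 1: pivot at (0,0) is 9.
  row1 ← row1 − (7)·row0  ⇒  L[1][0]=7, U row1=(0, 1, 8)
  row2 ← row2 − (3)·row0  ⇒  L[2][0]=3, U row2=(0, 10, 0)
Step 2: pivot at (1,1) is 1.
  row2 ← row2 − (10)·row1  ⇒  L[2][1]=10, U row2=(0, 0, 8)

L[1][0] = 7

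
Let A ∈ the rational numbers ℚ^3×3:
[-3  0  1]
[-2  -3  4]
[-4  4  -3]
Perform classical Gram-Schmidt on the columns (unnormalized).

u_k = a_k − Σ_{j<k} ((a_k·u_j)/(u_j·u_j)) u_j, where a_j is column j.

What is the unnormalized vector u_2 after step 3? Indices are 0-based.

Step 1: u_0 = a_0 = (-3, -2, -4).
Step 2: u_1 = a_1 − (-10/29)·u_0 = (-30/29, -107/29, 76/29).
Step 3: u_2 = a_2 − (1/29)·u_0 − (-686/625)·u_1 = (-4/125, 12/625, 9/625).

u_2 = (-4/125, 12/625, 9/625)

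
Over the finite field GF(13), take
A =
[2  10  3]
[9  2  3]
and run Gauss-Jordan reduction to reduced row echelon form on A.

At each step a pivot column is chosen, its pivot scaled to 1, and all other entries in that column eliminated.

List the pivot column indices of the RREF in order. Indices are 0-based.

[1] R0 /= 2  ⇒  (1, 5, 8)
     R1 -= 9·R0  ⇒  (0, 9, 9)
[2] R1 /= 9  ⇒  (0, 1, 1)
     R0 -= 5·R1  ⇒  (1, 0, 3)

pivot columns: 0, 1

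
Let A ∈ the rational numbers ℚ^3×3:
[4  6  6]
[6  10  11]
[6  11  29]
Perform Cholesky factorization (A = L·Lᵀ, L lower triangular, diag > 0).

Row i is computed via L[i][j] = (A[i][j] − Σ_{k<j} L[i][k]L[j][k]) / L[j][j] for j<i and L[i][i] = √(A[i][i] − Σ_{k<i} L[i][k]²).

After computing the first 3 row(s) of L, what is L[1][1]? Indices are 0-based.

L[1][1] = 1

Step 1: L[0][0] = √(4) = 2.
  L[1][0] = (6) / L[0][0] = 3.
Step 2: L[1][1] = √(1) = 1.
  L[2][0] = (6) / L[0][0] = 3.
  L[2][1] = (2) / L[1][1] = 2.
Step 3: L[2][2] = √(16) = 4.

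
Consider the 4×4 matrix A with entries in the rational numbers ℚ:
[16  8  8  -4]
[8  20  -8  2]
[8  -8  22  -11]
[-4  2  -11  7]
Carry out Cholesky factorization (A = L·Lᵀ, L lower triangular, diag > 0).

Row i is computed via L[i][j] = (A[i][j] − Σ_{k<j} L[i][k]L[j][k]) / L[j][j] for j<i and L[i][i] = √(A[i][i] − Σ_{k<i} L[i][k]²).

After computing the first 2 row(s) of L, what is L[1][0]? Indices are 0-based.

Step 1: L[0][0] = √(16) = 4.
  L[1][0] = (8) / L[0][0] = 2.
Step 2: L[1][1] = √(16) = 4.

L[1][0] = 2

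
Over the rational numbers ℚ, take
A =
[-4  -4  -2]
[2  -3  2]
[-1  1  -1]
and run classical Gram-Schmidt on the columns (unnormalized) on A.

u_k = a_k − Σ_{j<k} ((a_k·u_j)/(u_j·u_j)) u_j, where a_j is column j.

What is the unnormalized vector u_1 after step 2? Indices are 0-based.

u_1 = (-16/7, -27/7, 10/7)

Step 1: u_0 = a_0 = (-4, 2, -1).
Step 2: u_1 = a_1 − (3/7)·u_0 = (-16/7, -27/7, 10/7).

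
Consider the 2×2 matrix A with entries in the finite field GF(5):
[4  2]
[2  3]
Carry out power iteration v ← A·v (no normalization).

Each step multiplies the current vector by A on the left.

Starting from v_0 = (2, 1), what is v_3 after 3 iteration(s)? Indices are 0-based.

v_0 = (2, 1).
v_1 = A·v_0 = (0, 2).
v_2 = A·v_1 = (4, 1).
v_3 = A·v_2 = (3, 1).

v_3 = (3, 1)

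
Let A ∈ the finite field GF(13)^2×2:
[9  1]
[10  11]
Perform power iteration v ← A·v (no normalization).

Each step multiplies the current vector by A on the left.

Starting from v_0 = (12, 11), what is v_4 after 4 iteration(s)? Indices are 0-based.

v_0 = (12, 11).
v_1 = A·v_0 = (2, 7).
v_2 = A·v_1 = (12, 6).
v_3 = A·v_2 = (10, 4).
v_4 = A·v_3 = (3, 1).

v_4 = (3, 1)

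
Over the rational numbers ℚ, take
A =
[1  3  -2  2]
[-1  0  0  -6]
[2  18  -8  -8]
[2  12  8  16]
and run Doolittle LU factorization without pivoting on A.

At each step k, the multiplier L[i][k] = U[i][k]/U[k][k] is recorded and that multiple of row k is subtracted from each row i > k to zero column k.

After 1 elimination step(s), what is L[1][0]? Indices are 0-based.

Step 1: pivot at (0,0) is 1.
  row1 ← row1 − (-1)·row0  ⇒  L[1][0]=-1, U row1=(0, 3, -2, -4)
  row2 ← row2 − (2)·row0  ⇒  L[2][0]=2, U row2=(0, 12, -4, -12)
  row3 ← row3 − (2)·row0  ⇒  L[3][0]=2, U row3=(0, 6, 12, 12)

L[1][0] = -1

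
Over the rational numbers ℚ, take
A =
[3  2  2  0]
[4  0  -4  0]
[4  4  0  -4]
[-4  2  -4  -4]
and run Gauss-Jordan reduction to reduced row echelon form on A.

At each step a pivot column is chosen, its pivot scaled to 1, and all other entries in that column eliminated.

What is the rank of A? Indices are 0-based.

rank = 4

pivot(0,0)=3: scale R0 → (1, 2/3, 2/3, 0)
  clear (1,0): R1 −= (4)R0 → (0, -8/3, -20/3, 0)
  clear (2,0): R2 −= (4)R0 → (0, 4/3, -8/3, -4)
  clear (3,0): R3 −= (-4)R0 → (0, 14/3, -4/3, -4)
pivot(1,1)=-8/3: scale R1 → (0, 1, 5/2, 0)
  clear (0,1): R0 −= (2/3)R1 → (1, 0, -1, 0)
  clear (2,1): R2 −= (4/3)R1 → (0, 0, -6, -4)
  clear (3,1): R3 −= (14/3)R1 → (0, 0, -13, -4)
pivot(2,2)=-6: scale R2 → (0, 0, 1, 2/3)
  clear (0,2): R0 −= (-1)R2 → (1, 0, 0, 2/3)
  clear (1,2): R1 −= (5/2)R2 → (0, 1, 0, -5/3)
  clear (3,2): R3 −= (-13)R2 → (0, 0, 0, 14/3)
pivot(3,3)=14/3: scale R3 → (0, 0, 0, 1)
  clear (0,3): R0 −= (2/3)R3 → (1, 0, 0, 0)
  clear (1,3): R1 −= (-5/3)R3 → (0, 1, 0, 0)
  clear (2,3): R2 −= (2/3)R3 → (0, 0, 1, 0)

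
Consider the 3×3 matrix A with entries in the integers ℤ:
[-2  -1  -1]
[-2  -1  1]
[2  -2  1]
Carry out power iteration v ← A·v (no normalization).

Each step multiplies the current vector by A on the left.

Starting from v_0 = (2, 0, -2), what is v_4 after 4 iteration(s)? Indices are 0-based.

v_4 = (92, 96, -38)

v_0 = (2, 0, -2).
v_1 = A·v_0 = (-2, -6, 2).
v_2 = A·v_1 = (8, 12, 10).
v_3 = A·v_2 = (-38, -18, 2).
v_4 = A·v_3 = (92, 96, -38).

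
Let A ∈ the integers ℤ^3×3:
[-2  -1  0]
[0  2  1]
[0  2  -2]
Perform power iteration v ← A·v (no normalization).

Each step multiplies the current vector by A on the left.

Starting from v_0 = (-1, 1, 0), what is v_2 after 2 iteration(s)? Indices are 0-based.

v_0 = (-1, 1, 0).
v_1 = A·v_0 = (1, 2, 2).
v_2 = A·v_1 = (-4, 6, 0).

v_2 = (-4, 6, 0)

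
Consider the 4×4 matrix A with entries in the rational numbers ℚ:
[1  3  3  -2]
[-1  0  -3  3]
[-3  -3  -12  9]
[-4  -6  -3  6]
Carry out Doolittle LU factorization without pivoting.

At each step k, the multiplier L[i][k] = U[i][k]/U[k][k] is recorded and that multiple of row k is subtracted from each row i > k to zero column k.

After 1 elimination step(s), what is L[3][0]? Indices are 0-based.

k=0: U[0][0]=1
  eliminate (1,0): mult=-1, new row 1: (0, 3, 0, 1); set L[1][0]=-1
  eliminate (2,0): mult=-3, new row 2: (0, 6, -3, 3); set L[2][0]=-3
  eliminate (3,0): mult=-4, new row 3: (0, 6, 9, -2); set L[3][0]=-4

L[3][0] = -4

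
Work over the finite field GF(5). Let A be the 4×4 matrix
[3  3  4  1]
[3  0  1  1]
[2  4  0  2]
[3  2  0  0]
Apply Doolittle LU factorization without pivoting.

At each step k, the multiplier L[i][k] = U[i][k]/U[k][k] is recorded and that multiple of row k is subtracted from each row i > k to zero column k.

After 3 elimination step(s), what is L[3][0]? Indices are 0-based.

L[3][0] = 1

k=0: U[0][0]=3
  eliminate (1,0): mult=1, new row 1: (0, 2, 2, 0); set L[1][0]=1
  eliminate (2,0): mult=4, new row 2: (0, 2, 4, 3); set L[2][0]=4
  eliminate (3,0): mult=1, new row 3: (0, 4, 1, 4); set L[3][0]=1
k=1: U[1][1]=2
  eliminate (2,1): mult=1, new row 2: (0, 0, 2, 3); set L[2][1]=1
  eliminate (3,1): mult=2, new row 3: (0, 0, 2, 4); set L[3][1]=2
k=2: U[2][2]=2
  eliminate (3,2): mult=1, new row 3: (0, 0, 0, 1); set L[3][2]=1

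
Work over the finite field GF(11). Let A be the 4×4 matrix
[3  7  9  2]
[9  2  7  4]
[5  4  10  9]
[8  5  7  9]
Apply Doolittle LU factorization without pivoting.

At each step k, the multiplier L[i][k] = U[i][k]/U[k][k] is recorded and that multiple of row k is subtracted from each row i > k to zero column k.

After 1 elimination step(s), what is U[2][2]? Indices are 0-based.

k=0: U[0][0]=3
  eliminate (1,0): mult=3, new row 1: (0, 3, 2, 9); set L[1][0]=3
  eliminate (2,0): mult=9, new row 2: (0, 7, 6, 2); set L[2][0]=9
  eliminate (3,0): mult=10, new row 3: (0, 1, 5, 0); set L[3][0]=10

U[2][2] = 6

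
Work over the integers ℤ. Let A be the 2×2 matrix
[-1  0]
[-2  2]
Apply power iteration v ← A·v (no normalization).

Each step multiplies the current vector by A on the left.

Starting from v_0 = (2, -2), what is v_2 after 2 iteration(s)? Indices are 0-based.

v_0 = (2, -2).
v_1 = A·v_0 = (-2, -8).
v_2 = A·v_1 = (2, -12).

v_2 = (2, -12)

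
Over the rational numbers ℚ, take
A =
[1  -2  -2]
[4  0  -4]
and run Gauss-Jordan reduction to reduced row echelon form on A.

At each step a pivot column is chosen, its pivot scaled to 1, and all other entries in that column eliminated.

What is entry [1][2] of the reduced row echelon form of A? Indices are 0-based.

M[1][2] = 1/2

step 1: normalize row 0 (÷1) = (1, -2, -2)
  row 1: subtract 4×row0 = (0, 8, 4)
step 2: normalize row 1 (÷8) = (0, 1, 1/2)
  row 0: subtract -2×row1 = (1, 0, -1)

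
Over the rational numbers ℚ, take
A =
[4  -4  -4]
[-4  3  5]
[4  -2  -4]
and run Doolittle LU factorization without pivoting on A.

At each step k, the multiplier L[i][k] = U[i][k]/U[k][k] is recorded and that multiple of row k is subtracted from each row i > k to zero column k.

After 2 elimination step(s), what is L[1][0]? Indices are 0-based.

k=0: U[0][0]=4
  eliminate (1,0): mult=-1, new row 1: (0, -1, 1); set L[1][0]=-1
  eliminate (2,0): mult=1, new row 2: (0, 2, 0); set L[2][0]=1
k=1: U[1][1]=-1
  eliminate (2,1): mult=-2, new row 2: (0, 0, 2); set L[2][1]=-2

L[1][0] = -1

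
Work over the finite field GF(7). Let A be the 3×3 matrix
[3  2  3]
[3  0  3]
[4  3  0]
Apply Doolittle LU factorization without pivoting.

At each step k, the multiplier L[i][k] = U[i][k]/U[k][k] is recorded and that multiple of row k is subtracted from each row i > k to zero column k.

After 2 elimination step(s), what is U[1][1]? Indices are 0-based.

Step 1: pivot at (0,0) is 3.
  row1 ← row1 − (1)·row0  ⇒  L[1][0]=1, U row1=(0, 5, 0)
  row2 ← row2 − (6)·row0  ⇒  L[2][0]=6, U row2=(0, 5, 3)
Step 2: pivot at (1,1) is 5.
  row2 ← row2 − (1)·row1  ⇒  L[2][1]=1, U row2=(0, 0, 3)

U[1][1] = 5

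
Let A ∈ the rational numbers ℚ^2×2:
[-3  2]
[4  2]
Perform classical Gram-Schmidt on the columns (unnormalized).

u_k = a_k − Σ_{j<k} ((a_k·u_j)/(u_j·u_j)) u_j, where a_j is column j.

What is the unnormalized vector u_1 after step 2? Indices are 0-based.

u_1 = (56/25, 42/25)

Step 1: u_0 = a_0 = (-3, 4).
Step 2: u_1 = a_1 − (2/25)·u_0 = (56/25, 42/25).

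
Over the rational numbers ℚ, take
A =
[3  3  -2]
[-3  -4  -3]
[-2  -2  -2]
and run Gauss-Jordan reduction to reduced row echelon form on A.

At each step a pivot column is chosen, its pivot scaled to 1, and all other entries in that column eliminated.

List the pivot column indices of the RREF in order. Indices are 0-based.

pivot columns: 0, 1, 2

step 1: normalize row 0 (÷3) = (1, 1, -2/3)
  row 1: subtract -3×row0 = (0, -1, -5)
  row 2: subtract -2×row0 = (0, 0, -10/3)
step 2: normalize row 1 (÷-1) = (0, 1, 5)
  row 0: subtract 1×row1 = (1, 0, -17/3)
step 3: normalize row 2 (÷-10/3) = (0, 0, 1)
  row 0: subtract -17/3×row2 = (1, 0, 0)
  row 1: subtract 5×row2 = (0, 1, 0)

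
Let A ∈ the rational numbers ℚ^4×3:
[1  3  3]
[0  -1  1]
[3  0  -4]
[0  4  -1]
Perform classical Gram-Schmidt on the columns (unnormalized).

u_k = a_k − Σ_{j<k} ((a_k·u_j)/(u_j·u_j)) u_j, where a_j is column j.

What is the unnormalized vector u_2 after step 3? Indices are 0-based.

Step 1: u_0 = a_0 = (1, 0, 3, 0).
Step 2: u_1 = a_1 − (3/10)·u_0 = (27/10, -1, -9/10, 4).
Step 3: u_2 = a_2 − (-9/10)·u_0 − (67/251)·u_1 = (798/251, 318/251, -266/251, -519/251).

u_2 = (798/251, 318/251, -266/251, -519/251)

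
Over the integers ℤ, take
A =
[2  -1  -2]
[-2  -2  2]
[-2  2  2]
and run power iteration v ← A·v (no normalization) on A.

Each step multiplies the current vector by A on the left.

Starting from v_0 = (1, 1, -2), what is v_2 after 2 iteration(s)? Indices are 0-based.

v_0 = (1, 1, -2).
v_1 = A·v_0 = (5, -8, -4).
v_2 = A·v_1 = (26, -2, -34).

v_2 = (26, -2, -34)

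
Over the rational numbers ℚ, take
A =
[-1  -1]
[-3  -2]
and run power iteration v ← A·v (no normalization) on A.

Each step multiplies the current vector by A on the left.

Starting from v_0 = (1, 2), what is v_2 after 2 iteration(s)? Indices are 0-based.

v_2 = (10, 23)

v_0 = (1, 2).
v_1 = A·v_0 = (-3, -7).
v_2 = A·v_1 = (10, 23).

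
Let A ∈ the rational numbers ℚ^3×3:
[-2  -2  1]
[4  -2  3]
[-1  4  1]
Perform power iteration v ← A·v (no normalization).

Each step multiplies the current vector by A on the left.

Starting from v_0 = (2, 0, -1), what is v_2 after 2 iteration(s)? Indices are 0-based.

v_2 = (-3, -39, 22)

v_0 = (2, 0, -1).
v_1 = A·v_0 = (-5, 5, -3).
v_2 = A·v_1 = (-3, -39, 22).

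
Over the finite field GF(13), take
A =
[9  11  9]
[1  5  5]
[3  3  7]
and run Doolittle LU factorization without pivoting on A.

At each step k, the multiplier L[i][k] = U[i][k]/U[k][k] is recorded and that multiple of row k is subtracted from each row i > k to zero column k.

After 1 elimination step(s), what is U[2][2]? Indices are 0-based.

k=0: U[0][0]=9
  eliminate (1,0): mult=3, new row 1: (0, 11, 4); set L[1][0]=3
  eliminate (2,0): mult=9, new row 2: (0, 8, 4); set L[2][0]=9

U[2][2] = 4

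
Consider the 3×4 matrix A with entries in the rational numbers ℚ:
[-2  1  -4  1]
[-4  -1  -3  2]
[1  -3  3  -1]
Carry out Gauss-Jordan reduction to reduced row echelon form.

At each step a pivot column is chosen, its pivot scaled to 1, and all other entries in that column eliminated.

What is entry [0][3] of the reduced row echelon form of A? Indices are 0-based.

M[0][3] = -13/19

pivot(0,0)=-2: scale R0 → (1, -1/2, 2, -1/2)
  clear (1,0): R1 −= (-4)R0 → (0, -3, 5, 0)
  clear (2,0): R2 −= (1)R0 → (0, -5/2, 1, -1/2)
pivot(1,1)=-3: scale R1 → (0, 1, -5/3, 0)
  clear (0,1): R0 −= (-1/2)R1 → (1, 0, 7/6, -1/2)
  clear (2,1): R2 −= (-5/2)R1 → (0, 0, -19/6, -1/2)
pivot(2,2)=-19/6: scale R2 → (0, 0, 1, 3/19)
  clear (0,2): R0 −= (7/6)R2 → (1, 0, 0, -13/19)
  clear (1,2): R1 −= (-5/3)R2 → (0, 1, 0, 5/19)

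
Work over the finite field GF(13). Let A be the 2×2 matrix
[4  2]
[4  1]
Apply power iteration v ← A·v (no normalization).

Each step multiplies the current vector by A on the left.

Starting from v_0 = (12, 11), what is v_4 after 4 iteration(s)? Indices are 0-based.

v_4 = (7, 0)

v_0 = (12, 11).
v_1 = A·v_0 = (5, 7).
v_2 = A·v_1 = (8, 1).
v_3 = A·v_2 = (8, 7).
v_4 = A·v_3 = (7, 0).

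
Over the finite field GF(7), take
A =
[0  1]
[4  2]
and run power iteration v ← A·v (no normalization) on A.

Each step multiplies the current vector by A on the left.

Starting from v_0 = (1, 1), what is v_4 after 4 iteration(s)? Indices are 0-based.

v_0 = (1, 1).
v_1 = A·v_0 = (1, 6).
v_2 = A·v_1 = (6, 2).
v_3 = A·v_2 = (2, 0).
v_4 = A·v_3 = (0, 1).

v_4 = (0, 1)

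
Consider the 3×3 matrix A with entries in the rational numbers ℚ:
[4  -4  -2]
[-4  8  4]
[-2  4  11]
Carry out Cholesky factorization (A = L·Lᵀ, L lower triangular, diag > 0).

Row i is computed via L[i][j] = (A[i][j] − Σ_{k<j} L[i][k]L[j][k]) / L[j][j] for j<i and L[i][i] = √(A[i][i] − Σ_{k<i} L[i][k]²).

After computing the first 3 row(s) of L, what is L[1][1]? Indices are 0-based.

L[1][1] = 2

Step 1: L[0][0] = √(4) = 2.
  L[1][0] = (-4) / L[0][0] = -2.
Step 2: L[1][1] = √(4) = 2.
  L[2][0] = (-2) / L[0][0] = -1.
  L[2][1] = (2) / L[1][1] = 1.
Step 3: L[2][2] = √(9) = 3.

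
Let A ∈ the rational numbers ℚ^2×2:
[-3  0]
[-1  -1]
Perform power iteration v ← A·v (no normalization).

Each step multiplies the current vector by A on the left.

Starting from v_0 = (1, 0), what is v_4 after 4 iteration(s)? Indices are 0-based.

v_4 = (81, 40)

v_0 = (1, 0).
v_1 = A·v_0 = (-3, -1).
v_2 = A·v_1 = (9, 4).
v_3 = A·v_2 = (-27, -13).
v_4 = A·v_3 = (81, 40).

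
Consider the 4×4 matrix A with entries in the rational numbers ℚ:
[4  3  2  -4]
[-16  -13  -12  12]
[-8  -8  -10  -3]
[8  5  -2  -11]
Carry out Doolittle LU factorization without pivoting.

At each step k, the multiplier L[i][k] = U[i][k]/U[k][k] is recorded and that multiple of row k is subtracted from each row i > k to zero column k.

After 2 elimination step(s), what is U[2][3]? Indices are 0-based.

U[2][3] = -3

[col 0] pivot 4
  R1 -= -4*R0 → (0, -1, -4, -4)  (L[1][0] := -4)
  R2 -= -2*R0 → (0, -2, -6, -11)  (L[2][0] := -2)
  R3 -= 2*R0 → (0, -1, -6, -3)  (L[3][0] := 2)
[col 1] pivot -1
  R2 -= 2*R1 → (0, 0, 2, -3)  (L[2][1] := 2)
  R3 -= 1*R1 → (0, 0, -2, 1)  (L[3][1] := 1)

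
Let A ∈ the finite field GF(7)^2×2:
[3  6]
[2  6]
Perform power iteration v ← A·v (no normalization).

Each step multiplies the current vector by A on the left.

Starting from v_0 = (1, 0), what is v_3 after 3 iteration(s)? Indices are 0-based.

v_0 = (1, 0).
v_1 = A·v_0 = (3, 2).
v_2 = A·v_1 = (0, 4).
v_3 = A·v_2 = (3, 3).

v_3 = (3, 3)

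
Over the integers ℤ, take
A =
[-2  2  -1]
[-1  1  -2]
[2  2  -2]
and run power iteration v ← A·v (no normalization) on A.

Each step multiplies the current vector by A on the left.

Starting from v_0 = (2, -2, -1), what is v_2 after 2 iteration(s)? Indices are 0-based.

v_2 = (8, 1, -22)

v_0 = (2, -2, -1).
v_1 = A·v_0 = (-7, -2, 2).
v_2 = A·v_1 = (8, 1, -22).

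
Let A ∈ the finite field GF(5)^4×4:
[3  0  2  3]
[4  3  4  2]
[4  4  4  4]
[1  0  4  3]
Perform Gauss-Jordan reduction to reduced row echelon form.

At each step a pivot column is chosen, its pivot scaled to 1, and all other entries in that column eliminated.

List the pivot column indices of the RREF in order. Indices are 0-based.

pivot columns: 0, 1, 2, 3

[1] R0 /= 3  ⇒  (1, 0, 4, 1)
     R1 -= 4·R0  ⇒  (0, 3, 3, 3)
     R2 -= 4·R0  ⇒  (0, 4, 3, 0)
     R3 -= 1·R0  ⇒  (0, 0, 0, 2)
[2] R1 /= 3  ⇒  (0, 1, 1, 1)
     R2 -= 4·R1  ⇒  (0, 0, 4, 1)
[3] R2 /= 4  ⇒  (0, 0, 1, 4)
     R0 -= 4·R2  ⇒  (1, 0, 0, 0)
     R1 -= 1·R2  ⇒  (0, 1, 0, 2)
[4] R3 /= 2  ⇒  (0, 0, 0, 1)
     R1 -= 2·R3  ⇒  (0, 1, 0, 0)
     R2 -= 4·R3  ⇒  (0, 0, 1, 0)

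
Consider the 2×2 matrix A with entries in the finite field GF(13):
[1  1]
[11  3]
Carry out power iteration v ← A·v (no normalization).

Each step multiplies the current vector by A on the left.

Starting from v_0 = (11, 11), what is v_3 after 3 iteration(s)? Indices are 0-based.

v_3 = (9, 5)

v_0 = (11, 11).
v_1 = A·v_0 = (9, 11).
v_2 = A·v_1 = (7, 2).
v_3 = A·v_2 = (9, 5).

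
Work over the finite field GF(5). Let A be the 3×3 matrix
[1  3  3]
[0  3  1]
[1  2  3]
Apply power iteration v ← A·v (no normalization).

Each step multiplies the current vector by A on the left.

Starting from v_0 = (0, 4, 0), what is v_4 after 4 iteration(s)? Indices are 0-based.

v_4 = (0, 1, 3)

v_0 = (0, 4, 0).
v_1 = A·v_0 = (2, 2, 3).
v_2 = A·v_1 = (2, 4, 0).
v_3 = A·v_2 = (4, 2, 0).
v_4 = A·v_3 = (0, 1, 3).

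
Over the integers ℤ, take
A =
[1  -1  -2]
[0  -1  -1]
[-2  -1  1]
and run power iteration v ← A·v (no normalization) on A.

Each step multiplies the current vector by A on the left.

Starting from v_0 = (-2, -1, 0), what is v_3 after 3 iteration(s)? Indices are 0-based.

v_3 = (-18, 0, 36)

v_0 = (-2, -1, 0).
v_1 = A·v_0 = (-1, 1, 5).
v_2 = A·v_1 = (-12, -6, 6).
v_3 = A·v_2 = (-18, 0, 36).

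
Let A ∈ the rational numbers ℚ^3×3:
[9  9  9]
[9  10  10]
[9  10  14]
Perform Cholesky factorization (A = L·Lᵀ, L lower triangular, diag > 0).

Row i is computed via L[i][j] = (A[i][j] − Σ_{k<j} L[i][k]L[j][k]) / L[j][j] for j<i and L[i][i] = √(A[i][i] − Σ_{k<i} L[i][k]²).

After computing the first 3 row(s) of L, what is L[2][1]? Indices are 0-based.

Step 1: L[0][0] = √(9) = 3.
  L[1][0] = (9) / L[0][0] = 3.
Step 2: L[1][1] = √(1) = 1.
  L[2][0] = (9) / L[0][0] = 3.
  L[2][1] = (1) / L[1][1] = 1.
Step 3: L[2][2] = √(4) = 2.

L[2][1] = 1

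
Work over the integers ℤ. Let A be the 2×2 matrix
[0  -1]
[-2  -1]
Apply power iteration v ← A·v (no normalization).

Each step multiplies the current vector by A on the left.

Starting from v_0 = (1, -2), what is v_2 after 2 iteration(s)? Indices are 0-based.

v_0 = (1, -2).
v_1 = A·v_0 = (2, 0).
v_2 = A·v_1 = (0, -4).

v_2 = (0, -4)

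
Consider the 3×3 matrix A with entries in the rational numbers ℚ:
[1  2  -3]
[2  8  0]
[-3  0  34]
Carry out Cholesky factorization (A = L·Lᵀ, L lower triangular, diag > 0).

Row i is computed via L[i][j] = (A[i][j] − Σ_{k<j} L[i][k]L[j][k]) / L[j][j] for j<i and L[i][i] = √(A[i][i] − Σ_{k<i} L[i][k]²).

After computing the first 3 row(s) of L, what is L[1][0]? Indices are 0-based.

L[1][0] = 2

Step 1: L[0][0] = √(1) = 1.
  L[1][0] = (2) / L[0][0] = 2.
Step 2: L[1][1] = √(4) = 2.
  L[2][0] = (-3) / L[0][0] = -3.
  L[2][1] = (6) / L[1][1] = 3.
Step 3: L[2][2] = √(16) = 4.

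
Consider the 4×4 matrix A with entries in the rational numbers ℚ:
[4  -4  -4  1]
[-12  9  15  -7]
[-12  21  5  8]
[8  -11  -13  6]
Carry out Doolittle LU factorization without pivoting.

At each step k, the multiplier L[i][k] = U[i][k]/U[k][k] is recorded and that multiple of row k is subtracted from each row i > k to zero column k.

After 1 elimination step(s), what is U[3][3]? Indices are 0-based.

Step 1: pivot at (0,0) is 4.
  row1 ← row1 − (-3)·row0  ⇒  L[1][0]=-3, U row1=(0, -3, 3, -4)
  row2 ← row2 − (-3)·row0  ⇒  L[2][0]=-3, U row2=(0, 9, -7, 11)
  row3 ← row3 − (2)·row0  ⇒  L[3][0]=2, U row3=(0, -3, -5, 4)

U[3][3] = 4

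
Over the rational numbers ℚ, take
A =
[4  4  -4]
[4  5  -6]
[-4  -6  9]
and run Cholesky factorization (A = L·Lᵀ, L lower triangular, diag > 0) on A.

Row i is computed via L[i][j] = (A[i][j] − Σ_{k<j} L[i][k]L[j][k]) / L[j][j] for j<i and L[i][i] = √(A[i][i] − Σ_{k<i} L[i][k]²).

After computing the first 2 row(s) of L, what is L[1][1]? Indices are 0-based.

Step 1: L[0][0] = √(4) = 2.
  L[1][0] = (4) / L[0][0] = 2.
Step 2: L[1][1] = √(1) = 1.

L[1][1] = 1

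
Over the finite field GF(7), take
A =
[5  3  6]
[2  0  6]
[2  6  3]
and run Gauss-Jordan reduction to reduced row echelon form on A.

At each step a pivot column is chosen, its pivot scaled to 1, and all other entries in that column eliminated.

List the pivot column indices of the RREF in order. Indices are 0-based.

step 1: normalize row 0 (÷5) = (1, 2, 4)
  row 1: subtract 2×row0 = (0, 3, 5)
  row 2: subtract 2×row0 = (0, 2, 2)
step 2: normalize row 1 (÷3) = (0, 1, 4)
  row 0: subtract 2×row1 = (1, 0, 3)
  row 2: subtract 2×row1 = (0, 0, 1)
step 3: normalize row 2 (÷1) = (0, 0, 1)
  row 0: subtract 3×row2 = (1, 0, 0)
  row 1: subtract 4×row2 = (0, 1, 0)

pivot columns: 0, 1, 2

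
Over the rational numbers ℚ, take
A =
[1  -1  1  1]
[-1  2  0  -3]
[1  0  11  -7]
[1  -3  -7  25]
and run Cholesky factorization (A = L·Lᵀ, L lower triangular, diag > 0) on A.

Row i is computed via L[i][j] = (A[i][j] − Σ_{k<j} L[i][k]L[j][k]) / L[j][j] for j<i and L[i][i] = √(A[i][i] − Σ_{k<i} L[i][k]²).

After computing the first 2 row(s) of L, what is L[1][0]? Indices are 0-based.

L[1][0] = -1

Step 1: L[0][0] = √(1) = 1.
  L[1][0] = (-1) / L[0][0] = -1.
Step 2: L[1][1] = √(1) = 1.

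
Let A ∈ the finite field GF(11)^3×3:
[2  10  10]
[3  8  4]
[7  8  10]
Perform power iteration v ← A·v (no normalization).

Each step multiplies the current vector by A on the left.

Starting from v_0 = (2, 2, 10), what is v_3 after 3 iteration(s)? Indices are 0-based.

v_0 = (2, 2, 10).
v_1 = A·v_0 = (3, 7, 9).
v_2 = A·v_1 = (1, 2, 2).
v_3 = A·v_2 = (9, 5, 10).

v_3 = (9, 5, 10)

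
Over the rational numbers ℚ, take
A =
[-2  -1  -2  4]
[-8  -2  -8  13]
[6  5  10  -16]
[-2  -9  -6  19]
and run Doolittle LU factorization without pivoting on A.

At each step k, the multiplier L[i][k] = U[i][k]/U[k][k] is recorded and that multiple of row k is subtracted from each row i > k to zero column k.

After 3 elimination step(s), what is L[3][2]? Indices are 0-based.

Step 1: pivot at (0,0) is -2.
  row1 ← row1 − (4)·row0  ⇒  L[1][0]=4, U row1=(0, 2, 0, -3)
  row2 ← row2 − (-3)·row0  ⇒  L[2][0]=-3, U row2=(0, 2, 4, -4)
  row3 ← row3 − (1)·row0  ⇒  L[3][0]=1, U row3=(0, -8, -4, 15)
Step 2: pivot at (1,1) is 2.
  row2 ← row2 − (1)·row1  ⇒  L[2][1]=1, U row2=(0, 0, 4, -1)
  row3 ← row3 − (-4)·row1  ⇒  L[3][1]=-4, U row3=(0, 0, -4, 3)
Step 3: pivot at (2,2) is 4.
  row3 ← row3 − (-1)·row2  ⇒  L[3][2]=-1, U row3=(0, 0, 0, 2)

L[3][2] = -1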